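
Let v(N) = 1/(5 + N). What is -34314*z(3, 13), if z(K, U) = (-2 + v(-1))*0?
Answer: 0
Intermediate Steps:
z(K, U) = 0 (z(K, U) = (-2 + 1/(5 - 1))*0 = (-2 + 1/4)*0 = (-2 + ¼)*0 = -7/4*0 = 0)
-34314*z(3, 13) = -34314*0 = 0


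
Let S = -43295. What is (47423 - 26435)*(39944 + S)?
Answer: -70330788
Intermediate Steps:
(47423 - 26435)*(39944 + S) = (47423 - 26435)*(39944 - 43295) = 20988*(-3351) = -70330788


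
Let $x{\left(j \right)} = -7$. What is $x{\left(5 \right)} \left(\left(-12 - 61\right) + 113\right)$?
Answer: $-280$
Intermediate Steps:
$x{\left(5 \right)} \left(\left(-12 - 61\right) + 113\right) = - 7 \left(\left(-12 - 61\right) + 113\right) = - 7 \left(-73 + 113\right) = \left(-7\right) 40 = -280$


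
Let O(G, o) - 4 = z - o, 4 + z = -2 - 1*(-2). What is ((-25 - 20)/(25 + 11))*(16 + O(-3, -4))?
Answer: -25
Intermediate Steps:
z = -4 (z = -4 + (-2 - 1*(-2)) = -4 + (-2 + 2) = -4 + 0 = -4)
O(G, o) = -o (O(G, o) = 4 + (-4 - o) = -o)
((-25 - 20)/(25 + 11))*(16 + O(-3, -4)) = ((-25 - 20)/(25 + 11))*(16 - 1*(-4)) = (-45/36)*(16 + 4) = -45*1/36*20 = -5/4*20 = -25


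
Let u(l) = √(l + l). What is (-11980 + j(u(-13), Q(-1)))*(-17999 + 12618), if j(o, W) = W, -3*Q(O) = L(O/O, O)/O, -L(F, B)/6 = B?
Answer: 64453618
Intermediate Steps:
L(F, B) = -6*B
Q(O) = 2 (Q(O) = -(-6*O)/(3*O) = -⅓*(-6) = 2)
u(l) = √2*√l (u(l) = √(2*l) = √2*√l)
(-11980 + j(u(-13), Q(-1)))*(-17999 + 12618) = (-11980 + 2)*(-17999 + 12618) = -11978*(-5381) = 64453618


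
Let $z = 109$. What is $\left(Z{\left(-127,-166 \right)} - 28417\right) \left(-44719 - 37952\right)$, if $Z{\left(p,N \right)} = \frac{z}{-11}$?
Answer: $\frac{25850891016}{11} \approx 2.3501 \cdot 10^{9}$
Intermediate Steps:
$Z{\left(p,N \right)} = - \frac{109}{11}$ ($Z{\left(p,N \right)} = \frac{109}{-11} = 109 \left(- \frac{1}{11}\right) = - \frac{109}{11}$)
$\left(Z{\left(-127,-166 \right)} - 28417\right) \left(-44719 - 37952\right) = \left(- \frac{109}{11} - 28417\right) \left(-44719 - 37952\right) = \left(- \frac{312696}{11}\right) \left(-82671\right) = \frac{25850891016}{11}$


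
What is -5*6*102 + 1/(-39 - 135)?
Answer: -532441/174 ≈ -3060.0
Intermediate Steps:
-5*6*102 + 1/(-39 - 135) = -30*102 + 1/(-174) = -3060 - 1/174 = -532441/174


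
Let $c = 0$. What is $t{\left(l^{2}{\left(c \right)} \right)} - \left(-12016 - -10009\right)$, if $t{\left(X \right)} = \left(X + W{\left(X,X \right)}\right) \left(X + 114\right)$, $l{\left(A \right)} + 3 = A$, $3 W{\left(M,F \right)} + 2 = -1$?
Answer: $2991$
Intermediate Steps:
$W{\left(M,F \right)} = -1$ ($W{\left(M,F \right)} = - \frac{2}{3} + \frac{1}{3} \left(-1\right) = - \frac{2}{3} - \frac{1}{3} = -1$)
$l{\left(A \right)} = -3 + A$
$t{\left(X \right)} = \left(-1 + X\right) \left(114 + X\right)$ ($t{\left(X \right)} = \left(X - 1\right) \left(X + 114\right) = \left(-1 + X\right) \left(114 + X\right)$)
$t{\left(l^{2}{\left(c \right)} \right)} - \left(-12016 - -10009\right) = \left(-114 + \left(\left(-3 + 0\right)^{2}\right)^{2} + 113 \left(-3 + 0\right)^{2}\right) - \left(-12016 - -10009\right) = \left(-114 + \left(\left(-3\right)^{2}\right)^{2} + 113 \left(-3\right)^{2}\right) - \left(-12016 + 10009\right) = \left(-114 + 9^{2} + 113 \cdot 9\right) - -2007 = \left(-114 + 81 + 1017\right) + 2007 = 984 + 2007 = 2991$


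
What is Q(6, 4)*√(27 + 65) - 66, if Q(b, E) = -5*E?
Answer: -66 - 40*√23 ≈ -257.83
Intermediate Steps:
Q(6, 4)*√(27 + 65) - 66 = (-5*4)*√(27 + 65) - 66 = -40*√23 - 66 = -66 - 40*√23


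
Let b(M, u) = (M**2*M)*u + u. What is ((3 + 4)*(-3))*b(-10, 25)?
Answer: 524475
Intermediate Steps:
b(M, u) = u + u*M**3 (b(M, u) = M**3*u + u = u*M**3 + u = u + u*M**3)
((3 + 4)*(-3))*b(-10, 25) = ((3 + 4)*(-3))*(25*(1 + (-10)**3)) = (7*(-3))*(25*(1 - 1000)) = -525*(-999) = -21*(-24975) = 524475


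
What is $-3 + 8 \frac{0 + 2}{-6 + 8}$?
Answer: $5$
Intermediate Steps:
$-3 + 8 \frac{0 + 2}{-6 + 8} = -3 + 8 \cdot \frac{2}{2} = -3 + 8 \cdot 2 \cdot \frac{1}{2} = -3 + 8 \cdot 1 = -3 + 8 = 5$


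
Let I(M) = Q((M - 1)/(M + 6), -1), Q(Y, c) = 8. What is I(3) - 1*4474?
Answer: -4466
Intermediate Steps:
I(M) = 8
I(3) - 1*4474 = 8 - 1*4474 = 8 - 4474 = -4466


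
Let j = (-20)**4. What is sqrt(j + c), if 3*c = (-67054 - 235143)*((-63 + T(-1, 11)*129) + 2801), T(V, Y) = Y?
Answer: I*sqrt(3767258787)/3 ≈ 20459.0*I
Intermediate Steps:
j = 160000
c = -1256232929/3 (c = ((-67054 - 235143)*((-63 + 11*129) + 2801))/3 = (-302197*((-63 + 1419) + 2801))/3 = (-302197*(1356 + 2801))/3 = (-302197*4157)/3 = (1/3)*(-1256232929) = -1256232929/3 ≈ -4.1874e+8)
sqrt(j + c) = sqrt(160000 - 1256232929/3) = sqrt(-1255752929/3) = I*sqrt(3767258787)/3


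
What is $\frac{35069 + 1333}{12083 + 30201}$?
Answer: $\frac{18201}{21142} \approx 0.86089$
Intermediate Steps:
$\frac{35069 + 1333}{12083 + 30201} = \frac{36402}{42284} = 36402 \cdot \frac{1}{42284} = \frac{18201}{21142}$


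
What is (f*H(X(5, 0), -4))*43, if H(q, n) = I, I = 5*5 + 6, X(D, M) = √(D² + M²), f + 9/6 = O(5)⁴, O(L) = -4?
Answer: 678497/2 ≈ 3.3925e+5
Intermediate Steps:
f = 509/2 (f = -3/2 + (-4)⁴ = -3/2 + 256 = 509/2 ≈ 254.50)
I = 31 (I = 25 + 6 = 31)
H(q, n) = 31
(f*H(X(5, 0), -4))*43 = ((509/2)*31)*43 = (15779/2)*43 = 678497/2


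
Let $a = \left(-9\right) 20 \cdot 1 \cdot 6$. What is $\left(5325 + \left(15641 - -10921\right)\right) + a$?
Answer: $30807$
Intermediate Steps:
$a = -1080$ ($a = \left(-180\right) 6 = -1080$)
$\left(5325 + \left(15641 - -10921\right)\right) + a = \left(5325 + \left(15641 - -10921\right)\right) - 1080 = \left(5325 + \left(15641 + 10921\right)\right) - 1080 = \left(5325 + 26562\right) - 1080 = 31887 - 1080 = 30807$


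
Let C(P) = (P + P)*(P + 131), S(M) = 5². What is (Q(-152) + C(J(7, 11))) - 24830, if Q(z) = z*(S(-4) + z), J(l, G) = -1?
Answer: -5786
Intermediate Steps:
S(M) = 25
Q(z) = z*(25 + z)
C(P) = 2*P*(131 + P) (C(P) = (2*P)*(131 + P) = 2*P*(131 + P))
(Q(-152) + C(J(7, 11))) - 24830 = (-152*(25 - 152) + 2*(-1)*(131 - 1)) - 24830 = (-152*(-127) + 2*(-1)*130) - 24830 = (19304 - 260) - 24830 = 19044 - 24830 = -5786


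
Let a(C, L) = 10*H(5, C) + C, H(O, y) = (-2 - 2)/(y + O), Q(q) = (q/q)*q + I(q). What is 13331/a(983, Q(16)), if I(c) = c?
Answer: 3292757/242791 ≈ 13.562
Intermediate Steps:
Q(q) = 2*q (Q(q) = (q/q)*q + q = 1*q + q = q + q = 2*q)
H(O, y) = -4/(O + y)
a(C, L) = C - 40/(5 + C) (a(C, L) = 10*(-4/(5 + C)) + C = -40/(5 + C) + C = C - 40/(5 + C))
13331/a(983, Q(16)) = 13331/(((-40 + 983*(5 + 983))/(5 + 983))) = 13331/(((-40 + 983*988)/988)) = 13331/(((-40 + 971204)/988)) = 13331/(((1/988)*971164)) = 13331/(242791/247) = 13331*(247/242791) = 3292757/242791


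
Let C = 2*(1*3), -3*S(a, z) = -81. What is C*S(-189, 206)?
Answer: 162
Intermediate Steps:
S(a, z) = 27 (S(a, z) = -⅓*(-81) = 27)
C = 6 (C = 2*3 = 6)
C*S(-189, 206) = 6*27 = 162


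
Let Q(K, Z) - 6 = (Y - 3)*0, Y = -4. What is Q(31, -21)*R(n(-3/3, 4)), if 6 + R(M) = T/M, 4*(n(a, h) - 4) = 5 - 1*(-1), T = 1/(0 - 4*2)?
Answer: -795/22 ≈ -36.136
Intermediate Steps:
Q(K, Z) = 6 (Q(K, Z) = 6 + (-4 - 3)*0 = 6 - 7*0 = 6 + 0 = 6)
T = -1/8 (T = 1/(0 - 8) = 1/(-8) = -1/8 ≈ -0.12500)
n(a, h) = 11/2 (n(a, h) = 4 + (5 - 1*(-1))/4 = 4 + (5 + 1)/4 = 4 + (1/4)*6 = 4 + 3/2 = 11/2)
R(M) = -6 - 1/(8*M)
Q(31, -21)*R(n(-3/3, 4)) = 6*(-6 - 1/(8*11/2)) = 6*(-6 - 1/8*2/11) = 6*(-6 - 1/44) = 6*(-265/44) = -795/22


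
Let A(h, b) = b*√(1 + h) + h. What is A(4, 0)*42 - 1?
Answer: 167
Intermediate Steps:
A(h, b) = h + b*√(1 + h)
A(4, 0)*42 - 1 = (4 + 0*√(1 + 4))*42 - 1 = (4 + 0*√5)*42 - 1 = (4 + 0)*42 - 1 = 4*42 - 1 = 168 - 1 = 167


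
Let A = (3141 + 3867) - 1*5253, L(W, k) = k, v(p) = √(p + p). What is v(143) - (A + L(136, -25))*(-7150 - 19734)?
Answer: 46509320 + √286 ≈ 4.6509e+7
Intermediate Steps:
v(p) = √2*√p (v(p) = √(2*p) = √2*√p)
A = 1755 (A = 7008 - 5253 = 1755)
v(143) - (A + L(136, -25))*(-7150 - 19734) = √2*√143 - (1755 - 25)*(-7150 - 19734) = √286 - 1730*(-26884) = √286 - 1*(-46509320) = √286 + 46509320 = 46509320 + √286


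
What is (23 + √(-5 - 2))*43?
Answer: 989 + 43*I*√7 ≈ 989.0 + 113.77*I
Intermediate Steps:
(23 + √(-5 - 2))*43 = (23 + √(-7))*43 = (23 + I*√7)*43 = 989 + 43*I*√7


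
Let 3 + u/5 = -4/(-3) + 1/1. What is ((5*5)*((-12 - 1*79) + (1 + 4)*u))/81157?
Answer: -8075/243471 ≈ -0.033166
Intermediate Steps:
u = -10/3 (u = -15 + 5*(-4/(-3) + 1/1) = -15 + 5*(-4*(-⅓) + 1*1) = -15 + 5*(4/3 + 1) = -15 + 5*(7/3) = -15 + 35/3 = -10/3 ≈ -3.3333)
((5*5)*((-12 - 1*79) + (1 + 4)*u))/81157 = ((5*5)*((-12 - 1*79) + (1 + 4)*(-10/3)))/81157 = (25*((-12 - 79) + 5*(-10/3)))*(1/81157) = (25*(-91 - 50/3))*(1/81157) = (25*(-323/3))*(1/81157) = -8075/3*1/81157 = -8075/243471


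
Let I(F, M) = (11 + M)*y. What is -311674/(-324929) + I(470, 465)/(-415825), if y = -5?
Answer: 2370457674/2456610935 ≈ 0.96493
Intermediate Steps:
I(F, M) = -55 - 5*M (I(F, M) = (11 + M)*(-5) = -55 - 5*M)
-311674/(-324929) + I(470, 465)/(-415825) = -311674/(-324929) + (-55 - 5*465)/(-415825) = -311674*(-1/324929) + (-55 - 2325)*(-1/415825) = 28334/29539 - 2380*(-1/415825) = 28334/29539 + 476/83165 = 2370457674/2456610935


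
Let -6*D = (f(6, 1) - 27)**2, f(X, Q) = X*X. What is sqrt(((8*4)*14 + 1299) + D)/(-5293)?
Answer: -sqrt(6934)/10586 ≈ -0.0078661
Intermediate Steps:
f(X, Q) = X**2
D = -27/2 (D = -(6**2 - 27)**2/6 = -(36 - 27)**2/6 = -1/6*9**2 = -1/6*81 = -27/2 ≈ -13.500)
sqrt(((8*4)*14 + 1299) + D)/(-5293) = sqrt(((8*4)*14 + 1299) - 27/2)/(-5293) = sqrt((32*14 + 1299) - 27/2)*(-1/5293) = sqrt((448 + 1299) - 27/2)*(-1/5293) = sqrt(1747 - 27/2)*(-1/5293) = sqrt(3467/2)*(-1/5293) = (sqrt(6934)/2)*(-1/5293) = -sqrt(6934)/10586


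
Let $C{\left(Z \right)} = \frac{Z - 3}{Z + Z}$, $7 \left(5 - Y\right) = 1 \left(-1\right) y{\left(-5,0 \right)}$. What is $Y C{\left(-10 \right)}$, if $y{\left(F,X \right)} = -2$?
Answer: $\frac{429}{140} \approx 3.0643$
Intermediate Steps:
$Y = \frac{33}{7}$ ($Y = 5 - \frac{1 \left(-1\right) \left(-2\right)}{7} = 5 - \frac{\left(-1\right) \left(-2\right)}{7} = 5 - \frac{2}{7} = \frac{33}{7} \approx 4.7143$)
$C{\left(Z \right)} = \frac{-3 + Z}{2 Z}$
$Y C{\left(-10 \right)} = \frac{33 \frac{-3 - 10}{2 \left(-10\right)}}{7} = \frac{33 \cdot \frac{1}{2} \left(- \frac{1}{10}\right) \left(-13\right)}{7} = \frac{33}{7} \cdot \frac{13}{20} = \frac{429}{140}$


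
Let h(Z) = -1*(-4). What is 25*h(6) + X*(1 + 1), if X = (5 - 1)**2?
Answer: 132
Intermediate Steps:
X = 16 (X = 4**2 = 16)
h(Z) = 4
25*h(6) + X*(1 + 1) = 25*4 + 16*(1 + 1) = 100 + 16*2 = 100 + 32 = 132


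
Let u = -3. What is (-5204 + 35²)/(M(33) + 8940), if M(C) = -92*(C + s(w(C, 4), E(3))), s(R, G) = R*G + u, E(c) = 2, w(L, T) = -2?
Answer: -3979/6548 ≈ -0.60767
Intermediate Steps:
s(R, G) = -3 + G*R (s(R, G) = R*G - 3 = G*R - 3 = -3 + G*R)
M(C) = 644 - 92*C (M(C) = -92*(C + (-3 + 2*(-2))) = -92*(C + (-3 - 4)) = -92*(C - 7) = -92*(-7 + C) = 644 - 92*C)
(-5204 + 35²)/(M(33) + 8940) = (-5204 + 35²)/((644 - 92*33) + 8940) = (-5204 + 1225)/((644 - 3036) + 8940) = -3979/(-2392 + 8940) = -3979/6548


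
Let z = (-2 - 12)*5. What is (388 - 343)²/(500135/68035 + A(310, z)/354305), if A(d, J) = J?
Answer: 30992323725/112505123 ≈ 275.47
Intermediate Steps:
z = -70 (z = -14*5 = -70)
(388 - 343)²/(500135/68035 + A(310, z)/354305) = (388 - 343)²/(500135/68035 - 70/354305) = 45²/(500135*(1/68035) - 70*1/354305) = 2025/(100027/13607 - 2/10123) = 2025/(1012546107/137743661) = 2025*(137743661/1012546107) = 30992323725/112505123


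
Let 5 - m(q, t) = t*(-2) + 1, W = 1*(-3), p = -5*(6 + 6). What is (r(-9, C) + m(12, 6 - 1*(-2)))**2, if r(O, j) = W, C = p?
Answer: 289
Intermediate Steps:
p = -60 (p = -5*12 = -60)
C = -60
W = -3
m(q, t) = 4 + 2*t (m(q, t) = 5 - (t*(-2) + 1) = 5 - (-2*t + 1) = 5 - (1 - 2*t) = 5 + (-1 + 2*t) = 4 + 2*t)
r(O, j) = -3
(r(-9, C) + m(12, 6 - 1*(-2)))**2 = (-3 + (4 + 2*(6 - 1*(-2))))**2 = (-3 + (4 + 2*(6 + 2)))**2 = (-3 + (4 + 2*8))**2 = (-3 + (4 + 16))**2 = (-3 + 20)**2 = 17**2 = 289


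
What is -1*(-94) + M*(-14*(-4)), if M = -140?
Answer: -7746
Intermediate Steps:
-1*(-94) + M*(-14*(-4)) = -1*(-94) - (-1960)*(-4) = 94 - 140*56 = 94 - 7840 = -7746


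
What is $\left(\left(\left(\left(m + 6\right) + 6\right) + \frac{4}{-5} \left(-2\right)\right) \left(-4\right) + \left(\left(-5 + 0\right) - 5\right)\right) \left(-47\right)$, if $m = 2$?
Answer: $\frac{17014}{5} \approx 3402.8$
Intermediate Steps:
$\left(\left(\left(\left(m + 6\right) + 6\right) + \frac{4}{-5} \left(-2\right)\right) \left(-4\right) + \left(\left(-5 + 0\right) - 5\right)\right) \left(-47\right) = \left(\left(\left(\left(2 + 6\right) + 6\right) + \frac{4}{-5} \left(-2\right)\right) \left(-4\right) + \left(\left(-5 + 0\right) - 5\right)\right) \left(-47\right) = \left(\left(\left(8 + 6\right) + 4 \left(- \frac{1}{5}\right) \left(-2\right)\right) \left(-4\right) - 10\right) \left(-47\right) = \left(\left(14 - - \frac{8}{5}\right) \left(-4\right) - 10\right) \left(-47\right) = \left(\left(14 + \frac{8}{5}\right) \left(-4\right) - 10\right) \left(-47\right) = \left(\frac{78}{5} \left(-4\right) - 10\right) \left(-47\right) = \left(- \frac{312}{5} - 10\right) \left(-47\right) = \left(- \frac{362}{5}\right) \left(-47\right) = \frac{17014}{5}$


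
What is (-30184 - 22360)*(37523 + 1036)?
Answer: -2026044096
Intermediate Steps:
(-30184 - 22360)*(37523 + 1036) = -52544*38559 = -2026044096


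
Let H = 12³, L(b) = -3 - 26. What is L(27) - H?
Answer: -1757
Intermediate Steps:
L(b) = -29
H = 1728
L(27) - H = -29 - 1*1728 = -29 - 1728 = -1757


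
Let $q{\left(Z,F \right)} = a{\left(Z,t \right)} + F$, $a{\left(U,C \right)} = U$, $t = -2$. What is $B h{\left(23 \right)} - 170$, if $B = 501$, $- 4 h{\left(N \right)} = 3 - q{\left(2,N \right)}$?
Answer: $\frac{5171}{2} \approx 2585.5$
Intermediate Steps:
$q{\left(Z,F \right)} = F + Z$ ($q{\left(Z,F \right)} = Z + F = F + Z$)
$h{\left(N \right)} = - \frac{1}{4} + \frac{N}{4}$ ($h{\left(N \right)} = - \frac{3 - \left(N + 2\right)}{4} = - \frac{3 - \left(2 + N\right)}{4} = - \frac{1 - N}{4} = - \frac{1}{4} + \frac{N}{4}$)
$B h{\left(23 \right)} - 170 = 501 \left(- \frac{1}{4} + \frac{1}{4} \cdot 23\right) - 170 = 501 \left(- \frac{1}{4} + \frac{23}{4}\right) - 170 = 501 \cdot \frac{11}{2} - 170 = \frac{5511}{2} - 170 = \frac{5171}{2}$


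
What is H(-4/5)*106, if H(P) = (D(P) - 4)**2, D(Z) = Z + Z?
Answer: 83104/25 ≈ 3324.2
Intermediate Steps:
D(Z) = 2*Z
H(P) = (-4 + 2*P)**2 (H(P) = (2*P - 4)**2 = (-4 + 2*P)**2)
H(-4/5)*106 = (4*(-2 - 4/5)**2)*106 = (4*(-14/5)**2)*106 = (4*(196/25))*106 = (784/25)*106 = 83104/25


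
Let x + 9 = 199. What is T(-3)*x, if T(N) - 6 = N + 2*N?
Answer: -570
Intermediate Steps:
T(N) = 6 + 3*N (T(N) = 6 + (N + 2*N) = 6 + 3*N)
x = 190 (x = -9 + 199 = 190)
T(-3)*x = (6 + 3*(-3))*190 = (6 - 9)*190 = -3*190 = -570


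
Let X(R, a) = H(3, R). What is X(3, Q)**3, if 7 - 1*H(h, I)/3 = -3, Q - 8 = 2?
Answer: 27000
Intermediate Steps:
Q = 10 (Q = 8 + 2 = 10)
H(h, I) = 30 (H(h, I) = 21 - 3*(-3) = 21 + 9 = 30)
X(R, a) = 30
X(3, Q)**3 = 30**3 = 27000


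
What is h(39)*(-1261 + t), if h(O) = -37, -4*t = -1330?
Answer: 68709/2 ≈ 34355.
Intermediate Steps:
t = 665/2 (t = -¼*(-1330) = 665/2 ≈ 332.50)
h(39)*(-1261 + t) = -37*(-1261 + 665/2) = -37*(-1857/2) = 68709/2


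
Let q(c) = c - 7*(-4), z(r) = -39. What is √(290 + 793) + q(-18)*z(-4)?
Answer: -390 + 19*√3 ≈ -357.09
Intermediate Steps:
q(c) = 28 + c (q(c) = c + 28 = 28 + c)
√(290 + 793) + q(-18)*z(-4) = √(290 + 793) + (28 - 18)*(-39) = √1083 + 10*(-39) = 19*√3 - 390 = -390 + 19*√3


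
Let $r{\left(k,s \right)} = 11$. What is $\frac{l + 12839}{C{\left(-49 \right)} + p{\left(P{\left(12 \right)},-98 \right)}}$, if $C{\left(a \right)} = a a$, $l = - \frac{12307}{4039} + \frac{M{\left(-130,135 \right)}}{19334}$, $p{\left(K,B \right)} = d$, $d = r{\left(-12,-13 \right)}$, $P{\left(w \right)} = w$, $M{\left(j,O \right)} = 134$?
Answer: $\frac{71597174393}{13453795908} \approx 5.3217$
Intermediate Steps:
$d = 11$
$p{\left(K,B \right)} = 11$
$l = - \frac{16957308}{5577859}$ ($l = - \frac{12307}{4039} + \frac{134}{19334} = \left(-12307\right) \frac{1}{4039} + 134 \cdot \frac{1}{19334} = - \frac{12307}{4039} + \frac{67}{9667} = - \frac{16957308}{5577859} \approx -3.0401$)
$C{\left(a \right)} = a^{2}$
$\frac{l + 12839}{C{\left(-49 \right)} + p{\left(P{\left(12 \right)},-98 \right)}} = \frac{- \frac{16957308}{5577859} + 12839}{\left(-49\right)^{2} + 11} = \frac{71597174393}{5577859 \left(2401 + 11\right)} = \frac{71597174393}{5577859 \cdot 2412} = \frac{71597174393}{5577859} \cdot \frac{1}{2412} = \frac{71597174393}{13453795908}$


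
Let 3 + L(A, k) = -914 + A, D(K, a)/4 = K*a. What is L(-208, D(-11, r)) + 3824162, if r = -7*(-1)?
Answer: 3823037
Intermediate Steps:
r = 7
D(K, a) = 4*K*a (D(K, a) = 4*(K*a) = 4*K*a)
L(A, k) = -917 + A (L(A, k) = -3 + (-914 + A) = -917 + A)
L(-208, D(-11, r)) + 3824162 = (-917 - 208) + 3824162 = -1125 + 3824162 = 3823037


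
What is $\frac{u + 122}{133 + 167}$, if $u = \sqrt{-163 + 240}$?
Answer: $\frac{61}{150} + \frac{\sqrt{77}}{300} \approx 0.43592$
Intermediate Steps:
$u = \sqrt{77} \approx 8.775$
$\frac{u + 122}{133 + 167} = \frac{\sqrt{77} + 122}{133 + 167} = \frac{122 + \sqrt{77}}{300} = \left(122 + \sqrt{77}\right) \frac{1}{300} = \frac{61}{150} + \frac{\sqrt{77}}{300}$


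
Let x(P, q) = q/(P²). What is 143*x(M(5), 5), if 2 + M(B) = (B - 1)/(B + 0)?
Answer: 17875/36 ≈ 496.53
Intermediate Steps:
M(B) = -2 + (-1 + B)/B (M(B) = -2 + (B - 1)/(B + 0) = -2 + (-1 + B)/B)
x(P, q) = q/P²
143*x(M(5), 5) = 143*(5/((-1 - 1*5)/5)²) = 143*(5/((-1 - 5)/5)²) = 143*(5/((⅕)*(-6))²) = 143*(5/(-6/5)²) = 143*(5*(25/36)) = 143*(125/36) = 17875/36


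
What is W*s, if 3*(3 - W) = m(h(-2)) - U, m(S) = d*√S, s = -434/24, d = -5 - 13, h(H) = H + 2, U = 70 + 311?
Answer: -14105/6 ≈ -2350.8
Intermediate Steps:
U = 381
h(H) = 2 + H
d = -18
s = -217/12 (s = -434*1/24 = -217/12 ≈ -18.083)
m(S) = -18*√S
W = 130 (W = 3 - (-18*√(2 - 2) - 1*381)/3 = 3 - (-18*√0 - 381)/3 = 3 - (-18*0 - 381)/3 = 3 - (0 - 381)/3 = 3 - ⅓*(-381) = 3 + 127 = 130)
W*s = 130*(-217/12) = -14105/6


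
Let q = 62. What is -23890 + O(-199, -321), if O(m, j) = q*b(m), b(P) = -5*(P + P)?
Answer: 99490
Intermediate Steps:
b(P) = -10*P
O(m, j) = -620*m (O(m, j) = 62*(-10*m) = -620*m)
-23890 + O(-199, -321) = -23890 - 620*(-199) = -23890 + 123380 = 99490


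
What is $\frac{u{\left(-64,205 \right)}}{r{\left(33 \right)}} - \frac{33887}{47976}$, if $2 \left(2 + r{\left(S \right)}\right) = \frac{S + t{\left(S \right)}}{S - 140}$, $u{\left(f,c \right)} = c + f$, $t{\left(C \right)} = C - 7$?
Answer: $- \frac{1464130793}{23364312} \approx -62.665$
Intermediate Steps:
$t{\left(C \right)} = -7 + C$ ($t{\left(C \right)} = C - 7 = -7 + C$)
$r{\left(S \right)} = -2 + \frac{-7 + 2 S}{2 \left(-140 + S\right)}$ ($r{\left(S \right)} = -2 + \frac{\left(S + \left(-7 + S\right)\right) \frac{1}{S - 140}}{2} = -2 + \frac{\left(-7 + 2 S\right) \frac{1}{-140 + S}}{2} = -2 + \frac{\frac{1}{-140 + S} \left(-7 + 2 S\right)}{2} = -2 + \frac{-7 + 2 S}{2 \left(-140 + S\right)}$)
$\frac{u{\left(-64,205 \right)}}{r{\left(33 \right)}} - \frac{33887}{47976} = \frac{205 - 64}{\frac{1}{-140 + 33} \left(\frac{553}{2} - 33\right)} - \frac{33887}{47976} = \frac{141}{\frac{1}{-107} \left(\frac{553}{2} - 33\right)} - \frac{33887}{47976} = \frac{141}{\left(- \frac{1}{107}\right) \frac{487}{2}} - \frac{33887}{47976} = \frac{141}{- \frac{487}{214}} - \frac{33887}{47976} = 141 \left(- \frac{214}{487}\right) - \frac{33887}{47976} = - \frac{30174}{487} - \frac{33887}{47976} = - \frac{1464130793}{23364312}$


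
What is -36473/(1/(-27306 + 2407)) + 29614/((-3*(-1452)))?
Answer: 1977931607213/2178 ≈ 9.0814e+8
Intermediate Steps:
-36473/(1/(-27306 + 2407)) + 29614/((-3*(-1452))) = -36473/(1/(-24899)) + 29614/4356 = -36473/(-1/24899) + 29614*(1/4356) = -36473*(-24899) + 14807/2178 = 908141227 + 14807/2178 = 1977931607213/2178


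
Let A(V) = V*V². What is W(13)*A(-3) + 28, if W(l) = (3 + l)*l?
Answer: -5588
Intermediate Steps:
A(V) = V³
W(l) = l*(3 + l)
W(13)*A(-3) + 28 = (13*(3 + 13))*(-3)³ + 28 = (13*16)*(-27) + 28 = 208*(-27) + 28 = -5616 + 28 = -5588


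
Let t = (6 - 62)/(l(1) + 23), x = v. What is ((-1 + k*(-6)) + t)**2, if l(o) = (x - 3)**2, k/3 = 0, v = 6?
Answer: 121/16 ≈ 7.5625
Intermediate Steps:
k = 0 (k = 3*0 = 0)
x = 6
l(o) = 9 (l(o) = (6 - 3)**2 = 3**2 = 9)
t = -7/4 (t = (6 - 62)/(9 + 23) = -56/32 = -56*1/32 = -7/4 ≈ -1.7500)
((-1 + k*(-6)) + t)**2 = ((-1 + 0*(-6)) - 7/4)**2 = ((-1 + 0) - 7/4)**2 = (-1 - 7/4)**2 = (-11/4)**2 = 121/16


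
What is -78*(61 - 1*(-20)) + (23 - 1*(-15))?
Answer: -6280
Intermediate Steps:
-78*(61 - 1*(-20)) + (23 - 1*(-15)) = -78*(61 + 20) + (23 + 15) = -78*81 + 38 = -6318 + 38 = -6280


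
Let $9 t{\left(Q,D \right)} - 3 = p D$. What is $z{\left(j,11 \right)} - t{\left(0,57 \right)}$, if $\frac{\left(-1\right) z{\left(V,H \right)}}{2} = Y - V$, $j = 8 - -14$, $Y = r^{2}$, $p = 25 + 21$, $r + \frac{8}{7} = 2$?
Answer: $- \frac{36623}{147} \approx -249.14$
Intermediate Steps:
$r = \frac{6}{7}$ ($r = - \frac{8}{7} + 2 = \frac{6}{7} \approx 0.85714$)
$p = 46$
$t{\left(Q,D \right)} = \frac{1}{3} + \frac{46 D}{9}$
$Y = \frac{36}{49}$ ($Y = \left(\frac{6}{7}\right)^{2} = \frac{36}{49} \approx 0.73469$)
$j = 22$ ($j = 8 + 14 = 22$)
$z{\left(V,H \right)} = - \frac{72}{49} + 2 V$ ($z{\left(V,H \right)} = - 2 \left(\frac{36}{49} - V\right) = - \frac{72}{49} + 2 V$)
$z{\left(j,11 \right)} - t{\left(0,57 \right)} = \left(- \frac{72}{49} + 2 \cdot 22\right) - \left(\frac{1}{3} + \frac{46}{9} \cdot 57\right) = \left(- \frac{72}{49} + 44\right) - \left(\frac{1}{3} + \frac{874}{3}\right) = \frac{2084}{49} - \frac{875}{3} = - \frac{36623}{147}$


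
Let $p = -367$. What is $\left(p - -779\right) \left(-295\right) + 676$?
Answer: $-120864$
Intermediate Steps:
$\left(p - -779\right) \left(-295\right) + 676 = \left(-367 - -779\right) \left(-295\right) + 676 = \left(-367 + 779\right) \left(-295\right) + 676 = 412 \left(-295\right) + 676 = -121540 + 676 = -120864$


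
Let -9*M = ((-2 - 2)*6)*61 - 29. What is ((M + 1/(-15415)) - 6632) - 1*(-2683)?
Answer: -524849929/138735 ≈ -3783.1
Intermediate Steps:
M = 1493/9 (M = -(((-2 - 2)*6)*61 - 29)/9 = -(-4*6*61 - 29)/9 = -(-24*61 - 29)/9 = -(-1464 - 29)/9 = -1/9*(-1493) = 1493/9 ≈ 165.89)
((M + 1/(-15415)) - 6632) - 1*(-2683) = ((1493/9 + 1/(-15415)) - 6632) - 1*(-2683) = ((1493/9 - 1/15415) - 6632) + 2683 = (23014586/138735 - 6632) + 2683 = -897075934/138735 + 2683 = -524849929/138735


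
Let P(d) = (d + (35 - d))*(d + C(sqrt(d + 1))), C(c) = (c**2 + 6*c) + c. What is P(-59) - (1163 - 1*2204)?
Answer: -3054 + 245*I*sqrt(58) ≈ -3054.0 + 1865.9*I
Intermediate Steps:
C(c) = c**2 + 7*c
P(d) = 35*d + 35*sqrt(1 + d)*(7 + sqrt(1 + d)) (P(d) = (d + (35 - d))*(d + sqrt(d + 1)*(7 + sqrt(d + 1))) = 35*(d + sqrt(1 + d)*(7 + sqrt(1 + d))) = 35*d + 35*sqrt(1 + d)*(7 + sqrt(1 + d)))
P(-59) - (1163 - 1*2204) = (35 + 70*(-59) + 245*sqrt(1 - 59)) - (1163 - 1*2204) = (35 - 4130 + 245*sqrt(-58)) - (1163 - 2204) = (35 - 4130 + 245*(I*sqrt(58))) - 1*(-1041) = (35 - 4130 + 245*I*sqrt(58)) + 1041 = (-4095 + 245*I*sqrt(58)) + 1041 = -3054 + 245*I*sqrt(58)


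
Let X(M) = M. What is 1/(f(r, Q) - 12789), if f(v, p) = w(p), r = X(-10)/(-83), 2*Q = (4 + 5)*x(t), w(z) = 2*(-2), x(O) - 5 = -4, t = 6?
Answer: -1/12793 ≈ -7.8168e-5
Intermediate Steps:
x(O) = 1 (x(O) = 5 - 4 = 1)
w(z) = -4
Q = 9/2 (Q = ((4 + 5)*1)/2 = (9*1)/2 = (1/2)*9 = 9/2 ≈ 4.5000)
r = 10/83 (r = -10/(-83) = -10*(-1/83) = 10/83 ≈ 0.12048)
f(v, p) = -4
1/(f(r, Q) - 12789) = 1/(-4 - 12789) = 1/(-12793) = -1/12793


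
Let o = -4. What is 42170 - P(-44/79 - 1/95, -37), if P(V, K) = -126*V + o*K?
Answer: 314838476/7505 ≈ 41951.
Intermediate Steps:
P(V, K) = -126*V - 4*K
42170 - P(-44/79 - 1/95, -37) = 42170 - (-126*(-44/79 - 1/95) - 4*(-37)) = 42170 - (-126*(-44*1/79 - 1*1/95) + 148) = 42170 - (-126*(-44/79 - 1/95) + 148) = 42170 - (-126*(-4259/7505) + 148) = 42170 - (536634/7505 + 148) = 42170 - 1*1647374/7505 = 42170 - 1647374/7505 = 314838476/7505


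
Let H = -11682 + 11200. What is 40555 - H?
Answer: 41037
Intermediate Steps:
H = -482
40555 - H = 40555 - 1*(-482) = 40555 + 482 = 41037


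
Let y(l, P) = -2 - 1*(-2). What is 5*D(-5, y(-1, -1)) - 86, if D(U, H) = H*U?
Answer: -86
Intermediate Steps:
y(l, P) = 0 (y(l, P) = -2 + 2 = 0)
5*D(-5, y(-1, -1)) - 86 = 5*(0*(-5)) - 86 = 5*0 - 86 = 0 - 86 = -86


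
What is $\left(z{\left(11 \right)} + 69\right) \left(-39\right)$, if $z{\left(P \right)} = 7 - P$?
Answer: $-2535$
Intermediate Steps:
$\left(z{\left(11 \right)} + 69\right) \left(-39\right) = \left(\left(7 - 11\right) + 69\right) \left(-39\right) = \left(-4 + 69\right) \left(-39\right) = 65 \left(-39\right) = -2535$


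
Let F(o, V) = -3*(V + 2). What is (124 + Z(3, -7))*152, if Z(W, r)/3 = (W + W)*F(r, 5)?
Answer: -38608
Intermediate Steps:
F(o, V) = -6 - 3*V (F(o, V) = -3*(2 + V) = -6 - 3*V)
Z(W, r) = -126*W (Z(W, r) = 3*((W + W)*(-6 - 3*5)) = 3*((2*W)*(-6 - 15)) = 3*((2*W)*(-21)) = 3*(-42*W) = -126*W)
(124 + Z(3, -7))*152 = (124 - 126*3)*152 = (124 - 378)*152 = -254*152 = -38608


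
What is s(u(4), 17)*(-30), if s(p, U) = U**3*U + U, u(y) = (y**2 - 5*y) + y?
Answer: -2506140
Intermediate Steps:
u(y) = y**2 - 4*y
s(p, U) = U + U**4 (s(p, U) = U**4 + U = U + U**4)
s(u(4), 17)*(-30) = (17 + 17**4)*(-30) = (17 + 83521)*(-30) = 83538*(-30) = -2506140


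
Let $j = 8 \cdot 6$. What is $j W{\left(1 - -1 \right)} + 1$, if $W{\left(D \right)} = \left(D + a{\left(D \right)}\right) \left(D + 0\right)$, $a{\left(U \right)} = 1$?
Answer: $289$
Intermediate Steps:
$W{\left(D \right)} = D \left(1 + D\right)$ ($W{\left(D \right)} = \left(D + 1\right) \left(D + 0\right) = \left(1 + D\right) D = D \left(1 + D\right)$)
$j = 48$
$j W{\left(1 - -1 \right)} + 1 = 48 \left(1 - -1\right) \left(1 + \left(1 - -1\right)\right) + 1 = 48 \left(1 + 1\right) \left(1 + \left(1 + 1\right)\right) + 1 = 48 \cdot 2 \left(1 + 2\right) + 1 = 48 \cdot 2 \cdot 3 + 1 = 48 \cdot 6 + 1 = 288 + 1 = 289$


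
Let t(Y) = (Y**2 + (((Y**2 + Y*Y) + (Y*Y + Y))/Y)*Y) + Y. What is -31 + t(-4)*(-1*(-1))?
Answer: 25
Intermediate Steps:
t(Y) = 2*Y + 4*Y**2 (t(Y) = (Y**2 + (((Y**2 + Y**2) + (Y**2 + Y))/Y)*Y) + Y = (Y**2 + ((2*Y**2 + (Y + Y**2))/Y)*Y) + Y = (Y**2 + ((Y + 3*Y**2)/Y)*Y) + Y = (Y**2 + (Y + 3*Y**2)) + Y = (Y + 4*Y**2) + Y = 2*Y + 4*Y**2)
-31 + t(-4)*(-1*(-1)) = -31 + (2*(-4)*(1 + 2*(-4)))*(-1*(-1)) = -31 + (2*(-4)*(1 - 8))*1 = -31 + (2*(-4)*(-7))*1 = -31 + 56*1 = -31 + 56 = 25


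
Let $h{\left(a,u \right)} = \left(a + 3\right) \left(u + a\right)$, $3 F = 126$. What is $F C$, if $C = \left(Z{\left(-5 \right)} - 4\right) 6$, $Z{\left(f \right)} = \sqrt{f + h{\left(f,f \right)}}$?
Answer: $-1008 + 252 \sqrt{15} \approx -32.008$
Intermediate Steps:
$F = 42$ ($F = \frac{1}{3} \cdot 126 = 42$)
$h{\left(a,u \right)} = \left(3 + a\right) \left(a + u\right)$
$Z{\left(f \right)} = \sqrt{2 f^{2} + 7 f}$ ($Z{\left(f \right)} = \sqrt{f + \left(f^{2} + 3 f + 3 f + f f\right)} = \sqrt{f + \left(f^{2} + 3 f + 3 f + f^{2}\right)} = \sqrt{f + \left(2 f^{2} + 6 f\right)} = \sqrt{2 f^{2} + 7 f}$)
$C = -24 + 6 \sqrt{15}$ ($C = \left(\sqrt{- 5 \left(7 + 2 \left(-5\right)\right)} - 4\right) 6 = \left(\sqrt{- 5 \left(7 - 10\right)} - 4\right) 6 = \left(\sqrt{\left(-5\right) \left(-3\right)} - 4\right) 6 = \left(\sqrt{15} - 4\right) 6 = \left(-4 + \sqrt{15}\right) 6 = -24 + 6 \sqrt{15} \approx -0.7621$)
$F C = 42 \left(-24 + 6 \sqrt{15}\right) = -1008 + 252 \sqrt{15}$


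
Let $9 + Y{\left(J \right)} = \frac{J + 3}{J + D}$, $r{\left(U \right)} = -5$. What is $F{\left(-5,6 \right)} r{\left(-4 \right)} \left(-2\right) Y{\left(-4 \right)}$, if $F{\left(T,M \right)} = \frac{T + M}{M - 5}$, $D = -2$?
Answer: $- \frac{265}{3} \approx -88.333$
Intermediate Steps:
$F{\left(T,M \right)} = \frac{M + T}{-5 + M}$
$Y{\left(J \right)} = -9 + \frac{3 + J}{-2 + J}$ ($Y{\left(J \right)} = -9 + \frac{J + 3}{J - 2} = -9 + \frac{3 + J}{-2 + J}$)
$F{\left(-5,6 \right)} r{\left(-4 \right)} \left(-2\right) Y{\left(-4 \right)} = \frac{6 - 5}{-5 + 6} \left(-5\right) \left(-2\right) \frac{21 - -32}{-2 - 4} = 1^{-1} \cdot 1 \left(-5\right) \left(-2\right) \frac{21 + 32}{-6} = 1 \cdot 1 \left(-5\right) \left(-2\right) \left(\left(- \frac{1}{6}\right) 53\right) = 1 \left(-5\right) \left(-2\right) \left(- \frac{53}{6}\right) = \left(-5\right) \left(-2\right) \left(- \frac{53}{6}\right) = 10 \left(- \frac{53}{6}\right) = - \frac{265}{3}$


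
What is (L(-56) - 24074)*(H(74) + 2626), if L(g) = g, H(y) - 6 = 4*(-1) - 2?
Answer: -63365380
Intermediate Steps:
H(y) = 0 (H(y) = 6 + (4*(-1) - 2) = 6 + (-4 - 2) = 6 - 6 = 0)
(L(-56) - 24074)*(H(74) + 2626) = (-56 - 24074)*(0 + 2626) = -24130*2626 = -63365380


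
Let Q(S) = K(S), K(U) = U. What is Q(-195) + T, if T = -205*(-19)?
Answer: 3700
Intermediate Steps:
Q(S) = S
T = 3895
Q(-195) + T = -195 + 3895 = 3700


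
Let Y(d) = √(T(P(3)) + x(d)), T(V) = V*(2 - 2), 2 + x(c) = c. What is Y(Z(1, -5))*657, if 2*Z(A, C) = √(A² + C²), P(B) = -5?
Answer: 657*√(-8 + 2*√26)/2 ≈ 487.03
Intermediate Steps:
x(c) = -2 + c
T(V) = 0 (T(V) = V*0 = 0)
Z(A, C) = √(A² + C²)/2
Y(d) = √(-2 + d) (Y(d) = √(0 + (-2 + d)) = √(-2 + d))
Y(Z(1, -5))*657 = √(-2 + √(1² + (-5)²)/2)*657 = √(-2 + √(1 + 25)/2)*657 = √(-2 + √26/2)*657 = 657*√(-2 + √26/2)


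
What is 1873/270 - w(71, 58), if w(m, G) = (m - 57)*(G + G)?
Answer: -436607/270 ≈ -1617.1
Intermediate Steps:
w(m, G) = 2*G*(-57 + m) (w(m, G) = (-57 + m)*(2*G) = 2*G*(-57 + m))
1873/270 - w(71, 58) = 1873/270 - 2*58*(-57 + 71) = 1873*(1/270) - 2*58*14 = 1873/270 - 1*1624 = 1873/270 - 1624 = -436607/270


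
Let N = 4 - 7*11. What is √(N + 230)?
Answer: √157 ≈ 12.530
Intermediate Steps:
N = -73 (N = 4 - 77 = -73)
√(N + 230) = √(-73 + 230) = √157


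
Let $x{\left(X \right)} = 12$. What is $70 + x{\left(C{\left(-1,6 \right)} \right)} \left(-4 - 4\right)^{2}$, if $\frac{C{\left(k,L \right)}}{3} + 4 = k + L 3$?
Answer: $838$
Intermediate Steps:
$C{\left(k,L \right)} = -12 + 3 k + 9 L$ ($C{\left(k,L \right)} = -12 + 3 \left(k + L 3\right) = -12 + 3 \left(k + 3 L\right) = -12 + \left(3 k + 9 L\right) = -12 + 3 k + 9 L$)
$70 + x{\left(C{\left(-1,6 \right)} \right)} \left(-4 - 4\right)^{2} = 70 + 12 \left(-4 - 4\right)^{2} = 70 + 12 \left(-8\right)^{2} = 70 + 12 \cdot 64 = 70 + 768 = 838$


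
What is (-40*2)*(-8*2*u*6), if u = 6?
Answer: 46080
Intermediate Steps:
(-40*2)*(-8*2*u*6) = (-40*2)*(-8*2*6*6) = -(-640)*12*6 = -(-640)*72 = -80*(-576) = 46080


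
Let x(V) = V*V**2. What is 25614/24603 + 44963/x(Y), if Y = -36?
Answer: 29607365/382625856 ≈ 0.077379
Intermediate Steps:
x(V) = V**3
25614/24603 + 44963/x(Y) = 25614/24603 + 44963/((-36)**3) = 25614*(1/24603) + 44963/(-46656) = 8538/8201 + 44963*(-1/46656) = 8538/8201 - 44963/46656 = 29607365/382625856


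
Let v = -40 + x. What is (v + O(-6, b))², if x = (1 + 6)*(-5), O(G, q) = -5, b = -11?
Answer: 6400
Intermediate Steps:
x = -35 (x = 7*(-5) = -35)
v = -75 (v = -40 - 35 = -75)
(v + O(-6, b))² = (-75 - 5)² = (-80)² = 6400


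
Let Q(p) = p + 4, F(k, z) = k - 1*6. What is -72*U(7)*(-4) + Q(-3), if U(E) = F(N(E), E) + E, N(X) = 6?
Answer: 2017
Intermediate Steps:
F(k, z) = -6 + k (F(k, z) = k - 6 = -6 + k)
U(E) = E (U(E) = (-6 + 6) + E = 0 + E = E)
Q(p) = 4 + p
-72*U(7)*(-4) + Q(-3) = -504*(-4) + (4 - 3) = -72*(-28) + 1 = 2016 + 1 = 2017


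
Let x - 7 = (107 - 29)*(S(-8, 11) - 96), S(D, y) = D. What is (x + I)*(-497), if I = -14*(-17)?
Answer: 3909899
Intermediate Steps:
x = -8105 (x = 7 + (107 - 29)*(-8 - 96) = 7 + 78*(-104) = 7 - 8112 = -8105)
I = 238
(x + I)*(-497) = (-8105 + 238)*(-497) = -7867*(-497) = 3909899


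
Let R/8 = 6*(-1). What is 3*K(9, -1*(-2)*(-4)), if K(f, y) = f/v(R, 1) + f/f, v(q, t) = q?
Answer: 39/16 ≈ 2.4375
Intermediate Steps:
R = -48 (R = 8*(6*(-1)) = 8*(-6) = -48)
K(f, y) = 1 - f/48 (K(f, y) = f/(-48) + f/f = f*(-1/48) + 1 = -f/48 + 1 = 1 - f/48)
3*K(9, -1*(-2)*(-4)) = 3*(1 - 1/48*9) = 3*(1 - 3/16) = 3*(13/16) = 39/16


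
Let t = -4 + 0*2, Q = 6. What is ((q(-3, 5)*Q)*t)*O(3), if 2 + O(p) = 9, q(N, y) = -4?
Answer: 672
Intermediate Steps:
O(p) = 7 (O(p) = -2 + 9 = 7)
t = -4 (t = -4 + 0 = -4)
((q(-3, 5)*Q)*t)*O(3) = (-4*6*(-4))*7 = -24*(-4)*7 = 96*7 = 672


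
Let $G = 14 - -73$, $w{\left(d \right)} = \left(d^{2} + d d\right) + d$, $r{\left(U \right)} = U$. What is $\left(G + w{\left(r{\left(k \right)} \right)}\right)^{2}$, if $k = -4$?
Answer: $13225$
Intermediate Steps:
$w{\left(d \right)} = d + 2 d^{2}$ ($w{\left(d \right)} = \left(d^{2} + d^{2}\right) + d = 2 d^{2} + d = d + 2 d^{2}$)
$G = 87$ ($G = 14 + 73 = 87$)
$\left(G + w{\left(r{\left(k \right)} \right)}\right)^{2} = \left(87 - 4 \left(1 + 2 \left(-4\right)\right)\right)^{2} = \left(87 - 4 \left(1 - 8\right)\right)^{2} = \left(87 - -28\right)^{2} = \left(87 + 28\right)^{2} = 115^{2} = 13225$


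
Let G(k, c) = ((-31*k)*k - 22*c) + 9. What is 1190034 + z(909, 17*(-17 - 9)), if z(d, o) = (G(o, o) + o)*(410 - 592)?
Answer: 1101742760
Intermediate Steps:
G(k, c) = 9 - 31*k**2 - 22*c (G(k, c) = (-31*k**2 - 22*c) + 9 = 9 - 31*k**2 - 22*c)
z(d, o) = -1638 + 3822*o + 5642*o**2 (z(d, o) = ((9 - 31*o**2 - 22*o) + o)*(410 - 592) = (9 - 31*o**2 - 21*o)*(-182) = -1638 + 3822*o + 5642*o**2)
1190034 + z(909, 17*(-17 - 9)) = 1190034 + (-1638 + 3822*(17*(-17 - 9)) + 5642*(17*(-17 - 9))**2) = 1190034 + (-1638 + 3822*(17*(-26)) + 5642*(17*(-26))**2) = 1190034 + (-1638 + 3822*(-442) + 5642*(-442)**2) = 1190034 + (-1638 - 1689324 + 5642*195364) = 1190034 + (-1638 - 1689324 + 1102243688) = 1190034 + 1100552726 = 1101742760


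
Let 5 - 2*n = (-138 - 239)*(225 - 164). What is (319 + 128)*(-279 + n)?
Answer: 5016234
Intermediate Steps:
n = 11501 (n = 5/2 - (-138 - 239)*(225 - 164)/2 = 5/2 - (-377)*61/2 = 5/2 - ½*(-22997) = 5/2 + 22997/2 = 11501)
(319 + 128)*(-279 + n) = (319 + 128)*(-279 + 11501) = 447*11222 = 5016234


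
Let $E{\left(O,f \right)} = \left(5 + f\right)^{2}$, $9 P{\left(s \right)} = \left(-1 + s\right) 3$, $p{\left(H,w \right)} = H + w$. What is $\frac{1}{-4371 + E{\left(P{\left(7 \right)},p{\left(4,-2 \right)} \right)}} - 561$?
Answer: $- \frac{2424643}{4322} \approx -561.0$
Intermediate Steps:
$P{\left(s \right)} = - \frac{1}{3} + \frac{s}{3}$ ($P{\left(s \right)} = \frac{\left(-1 + s\right) 3}{9} = \frac{-3 + 3 s}{9} = - \frac{1}{3} + \frac{s}{3}$)
$\frac{1}{-4371 + E{\left(P{\left(7 \right)},p{\left(4,-2 \right)} \right)}} - 561 = \frac{1}{-4371 + \left(5 + \left(4 - 2\right)\right)^{2}} - 561 = \frac{1}{-4371 + \left(5 + 2\right)^{2}} - 561 = \frac{1}{-4371 + 7^{2}} - 561 = \frac{1}{-4371 + 49} - 561 = \frac{1}{-4322} - 561 = - \frac{1}{4322} - 561 = - \frac{2424643}{4322}$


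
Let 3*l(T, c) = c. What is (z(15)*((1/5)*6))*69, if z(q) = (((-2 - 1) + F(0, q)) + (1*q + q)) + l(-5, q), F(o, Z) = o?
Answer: 13248/5 ≈ 2649.6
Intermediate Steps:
l(T, c) = c/3
z(q) = -3 + 7*q/3 (z(q) = (((-2 - 1) + 0) + (1*q + q)) + q/3 = ((-3 + 0) + (q + q)) + q/3 = (-3 + 2*q) + q/3 = -3 + 7*q/3)
(z(15)*((1/5)*6))*69 = ((-3 + (7/3)*15)*((1/5)*6))*69 = ((-3 + 35)*(((1/5)*1)*6))*69 = (32*((1/5)*6))*69 = (32*(6/5))*69 = (192/5)*69 = 13248/5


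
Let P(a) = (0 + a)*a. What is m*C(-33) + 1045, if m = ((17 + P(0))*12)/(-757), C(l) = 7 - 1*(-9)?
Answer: 787801/757 ≈ 1040.7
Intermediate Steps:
P(a) = a² (P(a) = a*a = a²)
C(l) = 16 (C(l) = 7 + 9 = 16)
m = -204/757 (m = ((17 + 0²)*12)/(-757) = ((17 + 0)*12)*(-1/757) = (17*12)*(-1/757) = 204*(-1/757) = -204/757 ≈ -0.26948)
m*C(-33) + 1045 = -204/757*16 + 1045 = -3264/757 + 1045 = 787801/757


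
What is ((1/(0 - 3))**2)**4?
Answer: 1/6561 ≈ 0.00015242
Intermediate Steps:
((1/(0 - 3))**2)**4 = ((1/(-3))**2)**4 = ((-1/3)**2)**4 = (1/9)**4 = 1/6561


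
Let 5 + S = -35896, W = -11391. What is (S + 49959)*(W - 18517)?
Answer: -420446664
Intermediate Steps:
S = -35901 (S = -5 - 35896 = -35901)
(S + 49959)*(W - 18517) = (-35901 + 49959)*(-11391 - 18517) = 14058*(-29908) = -420446664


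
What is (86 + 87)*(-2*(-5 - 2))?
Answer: 2422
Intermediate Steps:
(86 + 87)*(-2*(-5 - 2)) = 173*(-2*(-7)) = 173*14 = 2422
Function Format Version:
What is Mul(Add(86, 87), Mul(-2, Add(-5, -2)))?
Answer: 2422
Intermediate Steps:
Mul(Add(86, 87), Mul(-2, Add(-5, -2))) = Mul(173, Mul(-2, -7)) = Mul(173, 14) = 2422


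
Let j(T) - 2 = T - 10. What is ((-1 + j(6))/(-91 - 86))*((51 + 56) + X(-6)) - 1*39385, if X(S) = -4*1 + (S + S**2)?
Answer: -2323582/59 ≈ -39383.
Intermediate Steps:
j(T) = -8 + T (j(T) = 2 + (T - 10) = 2 + (-10 + T) = -8 + T)
X(S) = -4 + S + S**2 (X(S) = -4 + (S + S**2) = -4 + S + S**2)
((-1 + j(6))/(-91 - 86))*((51 + 56) + X(-6)) - 1*39385 = ((-1 + (-8 + 6))/(-91 - 86))*((51 + 56) + (-4 - 6 + (-6)**2)) - 1*39385 = ((-1 - 2)/(-177))*(107 + (-4 - 6 + 36)) - 39385 = (-3*(-1/177))*(107 + 26) - 39385 = (1/59)*133 - 39385 = 133/59 - 39385 = -2323582/59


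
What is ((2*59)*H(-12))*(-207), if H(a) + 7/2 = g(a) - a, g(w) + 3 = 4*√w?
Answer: -134343 - 195408*I*√3 ≈ -1.3434e+5 - 3.3846e+5*I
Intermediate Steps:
g(w) = -3 + 4*√w
H(a) = -13/2 - a + 4*√a (H(a) = -7/2 + ((-3 + 4*√a) - a) = -7/2 + (-3 - a + 4*√a) = -13/2 - a + 4*√a)
((2*59)*H(-12))*(-207) = ((2*59)*(-13/2 - 1*(-12) + 4*√(-12)))*(-207) = (118*(-13/2 + 12 + 4*(2*I*√3)))*(-207) = (118*(-13/2 + 12 + 8*I*√3))*(-207) = (118*(11/2 + 8*I*√3))*(-207) = (649 + 944*I*√3)*(-207) = -134343 - 195408*I*√3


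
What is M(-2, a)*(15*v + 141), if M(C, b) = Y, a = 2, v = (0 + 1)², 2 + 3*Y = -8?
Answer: -520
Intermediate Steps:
Y = -10/3 (Y = -⅔ + (⅓)*(-8) = -⅔ - 8/3 = -10/3 ≈ -3.3333)
v = 1 (v = 1² = 1)
M(C, b) = -10/3
M(-2, a)*(15*v + 141) = -10*(15*1 + 141)/3 = -10*(15 + 141)/3 = -10/3*156 = -520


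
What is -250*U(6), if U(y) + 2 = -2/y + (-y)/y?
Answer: 2500/3 ≈ 833.33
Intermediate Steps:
U(y) = -3 - 2/y (U(y) = -2 + (-2/y + (-y)/y) = -2 + (-2/y - 1) = -2 + (-1 - 2/y) = -3 - 2/y)
-250*U(6) = -250*(-3 - 2/6) = -250*(-3 - 2*⅙) = -250*(-3 - ⅓) = -250*(-10/3) = 2500/3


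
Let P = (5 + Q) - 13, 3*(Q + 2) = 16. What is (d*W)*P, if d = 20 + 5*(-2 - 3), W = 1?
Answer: 70/3 ≈ 23.333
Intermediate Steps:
Q = 10/3 (Q = -2 + (⅓)*16 = -2 + 16/3 = 10/3 ≈ 3.3333)
d = -5 (d = 20 + 5*(-5) = 20 - 25 = -5)
P = -14/3 (P = (5 + 10/3) - 13 = 25/3 - 13 = -14/3 ≈ -4.6667)
(d*W)*P = -5*1*(-14/3) = -5*(-14/3) = 70/3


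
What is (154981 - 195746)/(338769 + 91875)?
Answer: -40765/430644 ≈ -0.094661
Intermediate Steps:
(154981 - 195746)/(338769 + 91875) = -40765/430644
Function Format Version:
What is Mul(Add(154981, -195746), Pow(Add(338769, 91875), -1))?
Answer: Rational(-40765, 430644) ≈ -0.094661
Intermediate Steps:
Mul(Add(154981, -195746), Pow(Add(338769, 91875), -1)) = Mul(-40765, Pow(430644, -1)) = Mul(-40765, Rational(1, 430644)) = Rational(-40765, 430644)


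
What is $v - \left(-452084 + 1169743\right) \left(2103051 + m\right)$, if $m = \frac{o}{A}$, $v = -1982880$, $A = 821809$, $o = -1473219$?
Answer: $- \frac{1240335099640130280}{821809} \approx -1.5093 \cdot 10^{12}$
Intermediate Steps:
$m = - \frac{1473219}{821809} \approx -1.7927$
$v - \left(-452084 + 1169743\right) \left(2103051 + m\right) = -1982880 - \left(-452084 + 1169743\right) \left(2103051 - \frac{1473219}{821809}\right) = -1982880 - 717659 \cdot \frac{1728304766040}{821809} = -1982880 - \frac{1240333470091500360}{821809} = - \frac{1240335099640130280}{821809}$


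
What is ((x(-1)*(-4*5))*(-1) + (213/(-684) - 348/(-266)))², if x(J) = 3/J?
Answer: 8867800561/2547216 ≈ 3481.4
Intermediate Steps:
((x(-1)*(-4*5))*(-1) + (213/(-684) - 348/(-266)))² = (((3/(-1))*(-4*5))*(-1) + (213/(-684) - 348/(-266)))² = (((3*(-1))*(-20))*(-1) + (213*(-1/684) - 348*(-1/266)))² = (-3*(-20)*(-1) + (-71/228 + 174/133))² = (60*(-1) + 1591/1596)² = (-60 + 1591/1596)² = (-94169/1596)² = 8867800561/2547216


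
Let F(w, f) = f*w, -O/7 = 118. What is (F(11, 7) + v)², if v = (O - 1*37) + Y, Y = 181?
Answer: 366025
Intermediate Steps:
O = -826 (O = -7*118 = -826)
v = -682 (v = (-826 - 1*37) + 181 = (-826 - 37) + 181 = -863 + 181 = -682)
(F(11, 7) + v)² = (7*11 - 682)² = (77 - 682)² = (-605)² = 366025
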